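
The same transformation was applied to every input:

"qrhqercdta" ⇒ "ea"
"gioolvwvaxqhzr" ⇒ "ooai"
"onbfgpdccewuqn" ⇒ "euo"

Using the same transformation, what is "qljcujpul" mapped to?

In each case the input is transformed by: move the first 2 characters to the end (rotate left by 2), then keep only the vowels.
Doing the same to "qljcujpul": "uu".

uu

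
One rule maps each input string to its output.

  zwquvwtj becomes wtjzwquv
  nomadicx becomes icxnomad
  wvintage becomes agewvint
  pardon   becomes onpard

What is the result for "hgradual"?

ualhgrad

The transformation: swap the front and back halves of the string, then move the first character to the end.
So "hgradual" becomes "ualhgrad".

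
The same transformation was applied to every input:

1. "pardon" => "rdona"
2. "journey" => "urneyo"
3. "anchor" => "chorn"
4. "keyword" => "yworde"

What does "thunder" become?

Rule — delete the first character, then move the first character to the end.
"thunder" → "hunder" → "underh".

underh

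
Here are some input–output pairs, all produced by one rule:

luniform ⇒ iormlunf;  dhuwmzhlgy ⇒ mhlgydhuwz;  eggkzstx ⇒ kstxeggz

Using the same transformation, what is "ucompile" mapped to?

mileucop

The rule is to swap the front and back halves of the string, then swap the first and last characters.
For "ucompile", step one produces "pileucom"; step two turns that into "mileucop".
(Check on "luniform": → "formluni" → "iormlunf" ✓)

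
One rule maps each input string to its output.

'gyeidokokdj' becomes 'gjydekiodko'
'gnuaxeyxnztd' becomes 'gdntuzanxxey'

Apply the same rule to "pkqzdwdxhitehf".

pfkhqeztdiwhdx

The pattern: take characters alternately from the front and the back (1st, last, 2nd, 2nd-last, ...).
"pkqzdwdxhitehf" → "pfkhqeztdiwhdx".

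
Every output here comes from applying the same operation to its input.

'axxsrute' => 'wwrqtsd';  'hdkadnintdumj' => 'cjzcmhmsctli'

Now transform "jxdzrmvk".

The pattern: delete the first character, then shift every letter 1 place backward in the alphabet (wrapping around).
For "jxdzrmvk", step one produces "xdzrmvk"; step two turns that into "wcyqluj".

wcyqluj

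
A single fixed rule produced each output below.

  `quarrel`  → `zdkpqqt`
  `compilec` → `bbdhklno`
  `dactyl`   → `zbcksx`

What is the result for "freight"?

defghqs

The transformation: sort the characters into alphabetical order, then shift every letter 1 place backward in the alphabet (wrapping around).
For "freight", step one produces "efghirt"; step two turns that into "defghqs".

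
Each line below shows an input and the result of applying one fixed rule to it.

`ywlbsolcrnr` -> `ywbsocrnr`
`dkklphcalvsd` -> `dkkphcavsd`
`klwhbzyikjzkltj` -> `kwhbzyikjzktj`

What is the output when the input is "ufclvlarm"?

ufcvarm

The pattern: remove every "l".
For "ufclvlarm" the result is "ufcvarm".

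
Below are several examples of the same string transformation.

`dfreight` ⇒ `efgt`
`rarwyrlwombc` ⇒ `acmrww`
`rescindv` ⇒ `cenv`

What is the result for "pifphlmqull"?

The rule is to keep every other character starting from the second (positions 2nd, 4th, 6th, ...), then sort the characters into alphabetical order.
Starting from "pifphlmqull": after the first operation, "iplql"; after the second, "illpq".
(Check on "rarwyrlwombc": → "awrwmc" → "acmrww" ✓)

illpq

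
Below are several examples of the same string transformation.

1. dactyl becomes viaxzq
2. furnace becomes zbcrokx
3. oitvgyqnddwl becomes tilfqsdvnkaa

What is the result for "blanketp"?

qmyixkhb

Rule — shift every letter 3 places backward in the alphabet (wrapping around), then move the last 2 characters to the front (rotate right by 2).
So "blanketp" becomes "qmyixkhb".
(Check on "dactyl": → "axzqvi" → "viaxzq" ✓)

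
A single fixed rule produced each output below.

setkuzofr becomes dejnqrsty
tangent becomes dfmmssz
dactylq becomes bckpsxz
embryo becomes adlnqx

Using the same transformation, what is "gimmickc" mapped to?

bbfhhjll

In each case the input is transformed by: shift every letter 1 place backward in the alphabet (wrapping around), then sort the characters into alphabetical order.
Applying both steps to "gimmickc": "fhllhbjb", then "bbfhhjll".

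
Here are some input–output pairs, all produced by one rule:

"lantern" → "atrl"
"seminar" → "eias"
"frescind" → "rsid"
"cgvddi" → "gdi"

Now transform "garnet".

In each case the input is transformed by: move the first character to the end, then keep every other character starting from the first (positions 1st, 3rd, 5th, ...).
So "garnet" becomes "ant".
(Check on "cgvddi": → "gvddic" → "gdi" ✓)

ant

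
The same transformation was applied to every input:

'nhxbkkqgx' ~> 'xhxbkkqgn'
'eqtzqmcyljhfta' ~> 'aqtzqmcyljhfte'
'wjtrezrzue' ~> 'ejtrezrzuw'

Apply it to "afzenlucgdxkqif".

ffzenlucgdxkqia

The rule is to swap the first and last characters.
"afzenlucgdxkqif" → "ffzenlucgdxkqia".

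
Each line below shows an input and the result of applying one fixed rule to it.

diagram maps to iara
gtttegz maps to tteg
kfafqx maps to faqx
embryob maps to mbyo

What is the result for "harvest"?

ares

In each case the input is transformed by: double every character, then keep one character in every 3, starting at position 3 (positions 3rd, 6th, 9th, ...).
On "harvest" that produces "ares".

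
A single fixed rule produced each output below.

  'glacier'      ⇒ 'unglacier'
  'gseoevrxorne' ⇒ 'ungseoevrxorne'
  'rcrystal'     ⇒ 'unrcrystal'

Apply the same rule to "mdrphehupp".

In each case the input is transformed by: prepend "un".
Doing the same to "mdrphehupp": "unmdrphehupp".

unmdrphehupp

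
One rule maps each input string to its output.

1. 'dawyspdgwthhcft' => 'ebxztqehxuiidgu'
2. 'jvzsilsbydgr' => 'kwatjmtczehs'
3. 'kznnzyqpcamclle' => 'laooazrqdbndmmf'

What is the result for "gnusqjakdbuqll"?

hovtrkblecvrmm

Each output is the input with this applied: shift every letter 1 place forward in the alphabet (wrapping around).
Doing the same to "gnusqjakdbuqll": "hovtrkblecvrmm".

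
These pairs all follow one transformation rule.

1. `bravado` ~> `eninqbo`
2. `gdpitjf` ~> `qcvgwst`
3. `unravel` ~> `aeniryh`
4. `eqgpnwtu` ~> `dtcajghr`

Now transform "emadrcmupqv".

znqepzhcdir

Each output is the input with this applied: shift every letter 13 places forward in the alphabet (wrapping around) — i.e. ROT13, then move the first character to the end.
"emadrcmupqv" → "rznqepzhcdi" → "znqepzhcdir".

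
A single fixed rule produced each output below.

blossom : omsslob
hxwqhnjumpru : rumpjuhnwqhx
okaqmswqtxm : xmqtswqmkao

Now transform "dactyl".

ylctda

The rule is to reverse the string, then swap each adjacent pair of characters (1↔2, 3↔4, ...).
On "dactyl" that produces "ylctda".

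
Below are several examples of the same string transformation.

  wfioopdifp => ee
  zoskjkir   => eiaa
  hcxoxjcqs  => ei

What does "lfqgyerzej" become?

In each case the input is transformed by: shift every letter 10 places backward in the alphabet (wrapping around), then keep only the vowels.
Starting from "lfqgyerzej": after the first operation, "bvgwouhpuz"; after the second, "ouu".
(Check on "zoskjkir": → "peiazayh" → "eiaa" ✓)

ouu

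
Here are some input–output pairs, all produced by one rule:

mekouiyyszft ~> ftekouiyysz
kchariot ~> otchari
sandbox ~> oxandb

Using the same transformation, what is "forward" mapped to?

rdorwa

Rule — delete the first character, then move the last 2 characters to the front (rotate right by 2).
For "forward" the result is "rdorwa".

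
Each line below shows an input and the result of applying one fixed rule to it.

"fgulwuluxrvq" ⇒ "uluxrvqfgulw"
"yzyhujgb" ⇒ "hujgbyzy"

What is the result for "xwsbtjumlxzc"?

The pattern: swap the front and back halves of the string, then move the last character to the front.
On "xwsbtjumlxzc": the first step gives "umlxzcxwsbtj", and the second then gives "jumlxzcxwsbt".
(Check on "yzyhujgb": → "ujgbyzyh" → "hujgbyzy" ✓)

jumlxzcxwsbt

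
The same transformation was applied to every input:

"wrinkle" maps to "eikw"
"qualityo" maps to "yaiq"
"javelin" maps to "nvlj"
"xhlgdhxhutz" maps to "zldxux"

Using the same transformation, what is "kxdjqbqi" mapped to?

In each case the input is transformed by: keep every other character starting from the first (positions 1st, 3rd, 5th, ...), then swap the first and last characters.
"kxdjqbqi" → "kdqq" → "qdqk".

qdqk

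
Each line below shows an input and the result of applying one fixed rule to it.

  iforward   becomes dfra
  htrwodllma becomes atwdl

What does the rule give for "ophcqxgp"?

ppcx

The pattern: keep every other character starting from the second (positions 2nd, 4th, 6th, ...), then move the last character to the front.
Starting from "ophcqxgp": after the first operation, "pcxp"; after the second, "ppcx".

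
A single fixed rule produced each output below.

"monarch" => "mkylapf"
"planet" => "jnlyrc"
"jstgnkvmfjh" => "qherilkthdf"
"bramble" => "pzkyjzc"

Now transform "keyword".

ciuwpmb

Each output is the input with this applied: swap each adjacent pair of characters (1↔2, 3↔4, ...), then shift every letter 2 places backward in the alphabet (wrapping around).
Applying that to "keyword" gives "ciuwpmb".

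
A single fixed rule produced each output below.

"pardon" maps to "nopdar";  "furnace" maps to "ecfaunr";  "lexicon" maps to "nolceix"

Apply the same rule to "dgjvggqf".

Each output is the input with this applied: move the last character to the front, then take characters alternately from the front and the back (1st, last, 2nd, 2nd-last, ...).
So "dgjvggqf" becomes "fqdgggjv".

fqdgggjv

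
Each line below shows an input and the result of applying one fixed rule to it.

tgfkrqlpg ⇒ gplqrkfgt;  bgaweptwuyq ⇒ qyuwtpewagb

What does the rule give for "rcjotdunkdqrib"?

Each output is the input with this applied: reverse the string.
Applying that to "rcjotdunkdqrib" gives "birqdknudtojcr".

birqdknudtojcr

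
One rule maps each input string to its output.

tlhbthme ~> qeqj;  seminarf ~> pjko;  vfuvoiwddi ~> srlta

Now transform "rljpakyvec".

ogxvb

The transformation: keep every other character starting from the first (positions 1st, 3rd, 5th, ...), then shift every letter 3 places backward in the alphabet (wrapping around).
"rljpakyvec" → "rjaye" → "ogxvb".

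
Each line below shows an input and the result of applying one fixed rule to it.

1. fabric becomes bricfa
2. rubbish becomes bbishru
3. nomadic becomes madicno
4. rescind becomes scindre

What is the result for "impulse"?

pulseim

The pattern: move the first 2 characters to the end (rotate left by 2).
On "impulse" that produces "pulseim".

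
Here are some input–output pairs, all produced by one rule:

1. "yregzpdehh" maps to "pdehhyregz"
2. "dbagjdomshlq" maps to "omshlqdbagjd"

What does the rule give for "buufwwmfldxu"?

mfldxubuufww

The pattern: swap the front and back halves of the string.
"buufwwmfldxu" → "mfldxubuufww".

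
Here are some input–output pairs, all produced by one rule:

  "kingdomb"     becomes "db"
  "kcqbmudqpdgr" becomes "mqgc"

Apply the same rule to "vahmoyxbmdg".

The pattern: move the first 2 characters to the end (rotate left by 2), then keep one character in every 3, starting at position 3 (positions 3rd, 6th, 9th, ...).
Starting from "vahmoyxbmdg": after the first operation, "hmoyxbmdgva"; after the second, "obg".

obg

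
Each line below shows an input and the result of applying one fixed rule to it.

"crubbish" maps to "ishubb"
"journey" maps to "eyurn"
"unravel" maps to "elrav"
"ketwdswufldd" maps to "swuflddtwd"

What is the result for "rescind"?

In each case the input is transformed by: delete the first 2 characters, then move the first 3 characters to the end (rotate left by 3).
Starting from "rescind": after the first operation, "scind"; after the second, "ndsci".

ndsci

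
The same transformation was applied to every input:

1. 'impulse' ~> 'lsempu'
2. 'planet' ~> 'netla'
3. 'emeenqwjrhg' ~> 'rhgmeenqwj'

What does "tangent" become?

entang

Looking at the pairs, the operation is to delete the first character, then move the last 3 characters to the front (rotate right by 3).
For "tangent", step one produces "angent"; step two turns that into "entang".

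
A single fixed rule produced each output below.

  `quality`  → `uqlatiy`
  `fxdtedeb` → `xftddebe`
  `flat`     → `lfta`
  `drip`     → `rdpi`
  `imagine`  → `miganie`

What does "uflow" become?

fuolw

What's happening: swap each adjacent pair of characters (1↔2, 3↔4, ...).
Applying that to "uflow" gives "fuolw".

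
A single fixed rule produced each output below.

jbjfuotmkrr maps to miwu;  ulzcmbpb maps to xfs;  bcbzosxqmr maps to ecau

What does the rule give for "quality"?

What's happening: shift every letter 3 places forward in the alphabet (wrapping around), then keep one character in every 3, starting at position 1 (positions 1st, 4th, 7th, ...).
"quality" → "txdolwb" → "tob".

tob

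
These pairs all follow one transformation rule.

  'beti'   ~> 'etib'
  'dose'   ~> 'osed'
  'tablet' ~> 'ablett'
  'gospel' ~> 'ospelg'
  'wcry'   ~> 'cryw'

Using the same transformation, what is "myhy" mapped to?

Looking at the pairs, the operation is to move the first character to the end.
So "myhy" becomes "yhym".

yhym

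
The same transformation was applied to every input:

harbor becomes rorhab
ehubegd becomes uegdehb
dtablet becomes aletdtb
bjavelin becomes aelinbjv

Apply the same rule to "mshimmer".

hmmermsi

The rule is to move the first 3 characters to the end (rotate left by 3), then swap the first and last characters.
Applying both steps to "mshimmer": "immermsh", then "hmmermsi".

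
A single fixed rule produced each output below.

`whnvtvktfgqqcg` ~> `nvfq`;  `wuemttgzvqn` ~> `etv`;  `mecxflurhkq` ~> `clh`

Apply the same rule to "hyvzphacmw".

vhm

In each case the input is transformed by: keep one character in every 3, starting at position 3 (positions 3rd, 6th, 9th, ...).
For "hyvzphacmw" the result is "vhm".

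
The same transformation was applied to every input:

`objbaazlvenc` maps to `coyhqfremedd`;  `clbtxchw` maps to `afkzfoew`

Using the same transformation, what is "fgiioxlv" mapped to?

Rule — swap the front and back halves of the string, then shift every letter 3 places forward in the alphabet (wrapping around).
On "fgiioxlv": the first step gives "oxlvfgii", and the second then gives "raoyijll".
(Check on "objbaazlvenc": → "zlvencobjbaa" → "coyhqfremedd" ✓)

raoyijll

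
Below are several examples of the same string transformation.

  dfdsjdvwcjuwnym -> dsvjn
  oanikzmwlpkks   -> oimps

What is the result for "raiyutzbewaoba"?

ryzwb

Looking at the pairs, the operation is to keep one character in every 3, starting at position 1 (positions 1st, 4th, 7th, ...).
On "raiyutzbewaoba" that produces "ryzwb".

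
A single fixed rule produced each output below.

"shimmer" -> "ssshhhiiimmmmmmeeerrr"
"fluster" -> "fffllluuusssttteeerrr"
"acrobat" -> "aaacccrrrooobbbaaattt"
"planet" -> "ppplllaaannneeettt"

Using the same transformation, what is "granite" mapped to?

gggrrraaannniiittteee

Looking at the pairs, the operation is to repeat every character 3 times.
Doing the same to "granite": "gggrrraaannniiittteee".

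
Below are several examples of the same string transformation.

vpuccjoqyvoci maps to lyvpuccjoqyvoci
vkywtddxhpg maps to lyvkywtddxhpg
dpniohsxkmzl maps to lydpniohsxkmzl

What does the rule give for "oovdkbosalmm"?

What's happening: prepend "ly".
"oovdkbosalmm" → "lyoovdkbosalmm".

lyoovdkbosalmm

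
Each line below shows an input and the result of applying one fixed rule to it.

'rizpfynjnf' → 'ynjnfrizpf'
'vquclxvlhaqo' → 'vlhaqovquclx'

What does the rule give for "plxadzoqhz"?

zoqhzplxad

Each output is the input with this applied: swap the front and back halves of the string.
On "plxadzoqhz" that produces "zoqhzplxad".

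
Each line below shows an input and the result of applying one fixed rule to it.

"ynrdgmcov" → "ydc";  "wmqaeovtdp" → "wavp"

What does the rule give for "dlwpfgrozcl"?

dprc

Rule — keep one character in every 3, starting at position 1 (positions 1st, 4th, 7th, ...).
Applying that to "dlwpfgrozcl" gives "dprc".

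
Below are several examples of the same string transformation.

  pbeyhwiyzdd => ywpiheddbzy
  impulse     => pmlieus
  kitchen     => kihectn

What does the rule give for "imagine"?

iigeanm

The pattern: sort the characters into reverse alphabetical order, then move the first 2 characters to the end (rotate left by 2).
Doing the same to "imagine": "iigeanm".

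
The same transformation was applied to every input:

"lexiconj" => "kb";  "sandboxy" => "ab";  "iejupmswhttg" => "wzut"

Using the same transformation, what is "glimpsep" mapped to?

vf

In each case the input is transformed by: shift every letter 13 places forward in the alphabet (wrapping around) — i.e. ROT13, then keep one character in every 3, starting at position 3 (positions 3rd, 6th, 9th, ...).
Starting from "glimpsep": after the first operation, "tyvzcfrc"; after the second, "vf".
(Check on "sandboxy": → "fnaqobkl" → "ab" ✓)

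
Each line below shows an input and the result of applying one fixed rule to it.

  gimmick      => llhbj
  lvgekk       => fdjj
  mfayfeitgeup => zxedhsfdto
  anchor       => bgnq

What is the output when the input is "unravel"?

qzudk

What's happening: delete the first 2 characters, then shift every letter 1 place backward in the alphabet (wrapping around).
For "unravel", step one produces "ravel"; step two turns that into "qzudk".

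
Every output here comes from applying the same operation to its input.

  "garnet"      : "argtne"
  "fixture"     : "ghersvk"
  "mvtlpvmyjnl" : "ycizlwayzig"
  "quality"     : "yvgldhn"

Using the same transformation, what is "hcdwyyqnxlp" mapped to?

jlldakycupq

Each output is the input with this applied: move the first 3 characters to the end (rotate left by 3), then shift every letter 13 places forward in the alphabet (wrapping around) — i.e. ROT13.
Applying that to "hcdwyyqnxlp" gives "jlldakycupq".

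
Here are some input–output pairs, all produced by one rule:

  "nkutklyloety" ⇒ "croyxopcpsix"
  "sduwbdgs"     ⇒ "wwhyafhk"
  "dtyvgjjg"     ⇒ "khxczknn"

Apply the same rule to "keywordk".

The transformation: move the last character to the front, then shift every letter 4 places forward in the alphabet (wrapping around).
Working it through for "keywordk": intermediate "kkeyword", final "ooicasvh".

ooicasvh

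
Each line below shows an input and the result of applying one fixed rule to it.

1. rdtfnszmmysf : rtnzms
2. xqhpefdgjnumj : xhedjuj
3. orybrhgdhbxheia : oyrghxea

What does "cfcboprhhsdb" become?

The pattern: keep every other character starting from the first (positions 1st, 3rd, 5th, ...).
"cfcboprhhsdb" → "ccorhd".

ccorhd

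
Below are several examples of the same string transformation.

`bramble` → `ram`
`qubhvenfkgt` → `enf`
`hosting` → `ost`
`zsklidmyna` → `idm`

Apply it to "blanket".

lan

The transformation: move the last 3 characters to the front (rotate right by 3), then keep only the last 3 characters.
For "blanket" the result is "lan".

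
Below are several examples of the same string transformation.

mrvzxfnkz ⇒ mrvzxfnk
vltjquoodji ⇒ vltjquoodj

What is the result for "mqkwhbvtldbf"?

mqkwhbvtldb

In each case the input is transformed by: delete the last character.
On "mqkwhbvtldbf" that produces "mqkwhbvtldb".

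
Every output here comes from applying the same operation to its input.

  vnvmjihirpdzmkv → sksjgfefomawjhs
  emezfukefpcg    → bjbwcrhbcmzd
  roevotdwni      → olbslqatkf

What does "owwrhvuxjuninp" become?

lttoesrugrkfkm

Each output is the input with this applied: shift every letter 3 places backward in the alphabet (wrapping around).
Doing the same to "owwrhvuxjuninp": "lttoesrugrkfkm".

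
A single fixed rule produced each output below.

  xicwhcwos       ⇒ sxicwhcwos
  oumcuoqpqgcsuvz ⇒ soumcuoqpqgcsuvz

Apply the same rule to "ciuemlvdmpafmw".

sciuemlvdmpafmw

Looking at the pairs, the operation is to prepend "s".
"ciuemlvdmpafmw" → "sciuemlvdmpafmw".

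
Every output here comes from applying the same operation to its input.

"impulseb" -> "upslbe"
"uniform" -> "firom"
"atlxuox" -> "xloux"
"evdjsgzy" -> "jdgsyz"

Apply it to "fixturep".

What's happening: swap each adjacent pair of characters (1↔2, 3↔4, ...), then delete the first 2 characters.
"fixturep" → "iftxrupe" → "txrupe".

txrupe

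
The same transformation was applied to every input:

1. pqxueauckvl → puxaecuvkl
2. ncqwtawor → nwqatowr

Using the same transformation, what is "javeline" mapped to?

jevilen

The pattern: swap each adjacent pair of characters (1↔2, 3↔4, ...), then delete the first character.
Applying both steps to "javeline": "ajevilen", then "jevilen".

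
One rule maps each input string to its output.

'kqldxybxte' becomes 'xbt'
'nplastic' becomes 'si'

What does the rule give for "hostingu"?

ig

Each output is the input with this applied: keep every other character starting from the first (positions 1st, 3rd, 5th, ...), then delete the first 2 characters.
Starting from "hostingu": after the first operation, "hsig"; after the second, "ig".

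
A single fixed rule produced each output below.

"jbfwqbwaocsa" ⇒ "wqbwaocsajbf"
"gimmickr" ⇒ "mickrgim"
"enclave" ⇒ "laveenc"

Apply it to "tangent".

Rule — move the first 3 characters to the end (rotate left by 3).
So "tangent" becomes "genttan".

genttan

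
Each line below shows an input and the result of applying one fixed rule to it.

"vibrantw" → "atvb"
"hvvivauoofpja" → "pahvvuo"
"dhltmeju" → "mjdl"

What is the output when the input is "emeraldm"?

The pattern: keep every other character starting from the first (positions 1st, 3rd, 5th, ...), then move the last 2 characters to the front (rotate right by 2).
Starting from "emeraldm": after the first operation, "eead"; after the second, "adee".

adee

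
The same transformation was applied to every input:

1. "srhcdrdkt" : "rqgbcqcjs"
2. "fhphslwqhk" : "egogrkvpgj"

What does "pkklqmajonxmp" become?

ojjkplzinmwlo

The transformation: shift every letter 1 place backward in the alphabet (wrapping around).
Applying that to "pkklqmajonxmp" gives "ojjkplzinmwlo".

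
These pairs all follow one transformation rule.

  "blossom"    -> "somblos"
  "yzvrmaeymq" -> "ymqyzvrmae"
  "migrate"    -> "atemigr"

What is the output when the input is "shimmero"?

The rule is to move the last 3 characters to the front (rotate right by 3).
Doing the same to "shimmero": "eroshimm".

eroshimm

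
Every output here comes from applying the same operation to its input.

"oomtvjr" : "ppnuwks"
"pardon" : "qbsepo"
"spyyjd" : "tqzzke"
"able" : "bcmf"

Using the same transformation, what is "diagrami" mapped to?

The transformation: shift every letter 1 place forward in the alphabet (wrapping around).
Applying that to "diagrami" gives "ejbhsbnj".

ejbhsbnj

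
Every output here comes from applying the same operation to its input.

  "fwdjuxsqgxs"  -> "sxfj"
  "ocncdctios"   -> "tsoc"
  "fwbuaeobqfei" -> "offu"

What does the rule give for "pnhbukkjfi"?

kipb

What's happening: keep one character in every 3, starting at position 1 (positions 1st, 4th, 7th, ...), then swap the front and back halves of the string.
Starting from "pnhbukkjfi": after the first operation, "pbki"; after the second, "kipb".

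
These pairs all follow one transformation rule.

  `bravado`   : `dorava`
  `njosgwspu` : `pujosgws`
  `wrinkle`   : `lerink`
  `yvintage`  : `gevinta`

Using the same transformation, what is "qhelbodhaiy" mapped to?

iyhelbodha

Each output is the input with this applied: delete the first character, then move the last 2 characters to the front (rotate right by 2).
Working it through for "qhelbodhaiy": intermediate "helbodhaiy", final "iyhelbodha".
(Check on "yvintage": → "vintage" → "gevinta" ✓)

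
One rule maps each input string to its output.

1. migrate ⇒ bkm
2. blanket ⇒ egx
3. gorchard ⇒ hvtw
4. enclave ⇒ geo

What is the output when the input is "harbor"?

tuk

What's happening: keep every other character starting from the second (positions 2nd, 4th, 6th, ...), then shift every letter 7 places backward in the alphabet (wrapping around).
Working it through for "harbor": intermediate "abr", final "tuk".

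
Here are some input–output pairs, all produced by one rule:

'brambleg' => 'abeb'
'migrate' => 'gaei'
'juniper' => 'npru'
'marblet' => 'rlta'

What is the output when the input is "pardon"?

The rule is to move the first 2 characters to the end (rotate left by 2), then keep every other character starting from the first (positions 1st, 3rd, 5th, ...).
Starting from "pardon": after the first operation, "rdonpa"; after the second, "rop".

rop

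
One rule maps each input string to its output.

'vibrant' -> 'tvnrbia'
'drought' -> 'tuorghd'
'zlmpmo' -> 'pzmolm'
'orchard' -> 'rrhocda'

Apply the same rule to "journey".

In each case the input is transformed by: sort the characters into reverse alphabetical order, then swap each adjacent pair of characters (1↔2, 3↔4, ...).
Starting from "journey": after the first operation, "yuronje"; after the second, "uyorjne".

uyorjne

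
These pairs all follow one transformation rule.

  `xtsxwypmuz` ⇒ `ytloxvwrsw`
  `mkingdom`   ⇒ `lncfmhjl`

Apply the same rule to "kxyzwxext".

Rule — shift every letter 1 place backward in the alphabet (wrapping around), then reverse the string.
Applying both steps to "kxyzwxext": "jwxyvwdws", then "swdwvyxwj".

swdwvyxwj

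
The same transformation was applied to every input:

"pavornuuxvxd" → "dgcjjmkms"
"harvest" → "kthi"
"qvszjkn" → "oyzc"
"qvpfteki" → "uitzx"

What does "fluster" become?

Looking at the pairs, the operation is to delete the first 3 characters, then shift every letter 11 places backward in the alphabet (wrapping around).
"fluster" → "ster" → "hitg".

hitg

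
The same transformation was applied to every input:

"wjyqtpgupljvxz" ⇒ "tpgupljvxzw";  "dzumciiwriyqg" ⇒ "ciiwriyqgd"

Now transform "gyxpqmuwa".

qmuwag

What's happening: move the first character to the end, then delete the first 3 characters.
On "gyxpqmuwa": the first step gives "yxpqmuwag", and the second then gives "qmuwag".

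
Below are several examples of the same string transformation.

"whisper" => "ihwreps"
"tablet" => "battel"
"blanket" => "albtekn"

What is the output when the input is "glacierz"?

algzreic

What's happening: move the first 3 characters to the end (rotate left by 3), then reverse the string.
Applying both steps to "glacierz": "cierzgla", then "algzreic".
(Check on "whisper": → "sperwhi" → "ihwreps" ✓)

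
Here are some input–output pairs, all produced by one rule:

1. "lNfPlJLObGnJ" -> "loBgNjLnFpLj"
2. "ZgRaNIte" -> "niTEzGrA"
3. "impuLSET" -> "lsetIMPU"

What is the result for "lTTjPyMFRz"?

What's happening: flip the case of every letter, then swap the front and back halves of the string.
On "lTTjPyMFRz": the first step gives "LttJpYmfrZ", and the second then gives "YmfrZLttJp".
(Check on "impuLSET": → "IMPUlset" → "lsetIMPU" ✓)

YmfrZLttJp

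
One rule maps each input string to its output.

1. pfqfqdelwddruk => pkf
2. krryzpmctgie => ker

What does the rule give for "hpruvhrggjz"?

hzp

The pattern: take characters alternately from the front and the back (1st, last, 2nd, 2nd-last, ...), then keep only the first 3 characters.
"hpruvhrggjz" → "hzpjrgugvrh" → "hzp".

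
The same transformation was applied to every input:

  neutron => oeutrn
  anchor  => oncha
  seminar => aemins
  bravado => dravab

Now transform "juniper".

eunipj

What's happening: delete the last character, then swap the first and last characters.
Applying both steps to "juniper": "junipe", then "eunipj".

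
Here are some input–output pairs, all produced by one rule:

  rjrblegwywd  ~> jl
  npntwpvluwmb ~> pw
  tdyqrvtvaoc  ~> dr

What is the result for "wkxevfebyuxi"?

kv

The rule is to keep one character in every 3, starting at position 2 (positions 2nd, 5th, 8th, ...), then delete the last 2 characters.
Starting from "wkxevfebyuxi": after the first operation, "kvbx"; after the second, "kv".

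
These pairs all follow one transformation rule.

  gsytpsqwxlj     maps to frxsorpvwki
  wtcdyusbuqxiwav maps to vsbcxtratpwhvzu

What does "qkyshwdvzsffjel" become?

What's happening: shift every letter 1 place backward in the alphabet (wrapping around).
"qkyshwdvzsffjel" → "pjxrgvcuyreeidk".

pjxrgvcuyreeidk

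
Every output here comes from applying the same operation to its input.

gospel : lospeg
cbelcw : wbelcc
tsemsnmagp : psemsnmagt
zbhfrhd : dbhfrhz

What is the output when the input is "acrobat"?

tcrobaa

The transformation: swap the first and last characters.
Applying that to "acrobat" gives "tcrobaa".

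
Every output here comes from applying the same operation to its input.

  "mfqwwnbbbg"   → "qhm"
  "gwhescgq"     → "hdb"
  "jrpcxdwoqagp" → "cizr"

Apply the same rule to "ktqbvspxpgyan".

egij

Each output is the input with this applied: keep one character in every 3, starting at position 2 (positions 2nd, 5th, 8th, ...), then shift every letter 11 places forward in the alphabet (wrapping around).
So "ktqbvspxpgyan" becomes "egij".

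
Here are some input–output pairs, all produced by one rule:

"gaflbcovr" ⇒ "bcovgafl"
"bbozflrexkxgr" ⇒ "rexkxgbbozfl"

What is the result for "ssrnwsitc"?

The pattern: delete the last character, then swap the front and back halves of the string.
Applying both steps to "ssrnwsitc": "ssrnwsit", then "wsitssrn".

wsitssrn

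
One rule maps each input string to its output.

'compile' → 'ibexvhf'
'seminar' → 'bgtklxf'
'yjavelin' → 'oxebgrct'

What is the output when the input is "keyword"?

phkwdxr

Looking at the pairs, the operation is to move the first 3 characters to the end (rotate left by 3), then shift every letter 7 places backward in the alphabet (wrapping around).
"keyword" → "wordkey" → "phkwdxr".
(Check on "yjavelin": → "velinyja" → "oxebgrct" ✓)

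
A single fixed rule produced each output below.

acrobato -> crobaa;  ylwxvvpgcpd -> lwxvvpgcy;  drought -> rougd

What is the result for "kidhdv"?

The rule is to delete the last 2 characters, then move the first character to the end.
Starting from "kidhdv": after the first operation, "kidh"; after the second, "idhk".

idhk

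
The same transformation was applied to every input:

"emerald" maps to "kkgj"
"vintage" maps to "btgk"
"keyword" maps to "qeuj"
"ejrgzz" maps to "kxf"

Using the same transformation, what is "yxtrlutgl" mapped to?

What's happening: keep every other character starting from the first (positions 1st, 3rd, 5th, ...), then shift every letter 6 places forward in the alphabet (wrapping around).
Working it through for "yxtrlutgl": intermediate "ytltl", final "ezrzr".

ezrzr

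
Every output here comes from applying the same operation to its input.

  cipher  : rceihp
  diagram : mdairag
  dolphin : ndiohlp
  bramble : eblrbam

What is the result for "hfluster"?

The rule is to reverse the string, then take characters alternately from the front and the back (1st, last, 2nd, 2nd-last, ...).
For "hfluster", step one produces "retsulfh"; step two turns that into "rheftlsu".

rheftlsu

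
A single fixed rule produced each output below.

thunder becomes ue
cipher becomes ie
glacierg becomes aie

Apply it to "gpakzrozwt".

ao

The transformation: keep only the vowels.
Applying that to "gpakzrozwt" gives "ao".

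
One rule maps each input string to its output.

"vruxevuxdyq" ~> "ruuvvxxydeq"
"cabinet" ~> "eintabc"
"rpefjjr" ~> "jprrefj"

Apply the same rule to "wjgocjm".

jmowcgj

Each output is the input with this applied: sort the characters into alphabetical order, then move the first 3 characters to the end (rotate left by 3).
Working it through for "wjgocjm": intermediate "cgjjmow", final "jmowcgj".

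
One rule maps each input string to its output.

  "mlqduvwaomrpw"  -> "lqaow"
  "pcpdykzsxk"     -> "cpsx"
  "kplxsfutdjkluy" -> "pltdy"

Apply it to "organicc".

rgc

The rule is to swap each adjacent pair of characters (1↔2, 3↔4, ...), then keep one character in every 3, starting at position 1 (positions 1st, 4th, 7th, ...).
Working it through for "organicc": intermediate "roagincc", final "rgc".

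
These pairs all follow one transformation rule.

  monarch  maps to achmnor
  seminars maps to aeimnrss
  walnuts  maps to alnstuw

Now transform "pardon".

Looking at the pairs, the operation is to sort the characters into alphabetical order.
For "pardon" the result is "adnopr".

adnopr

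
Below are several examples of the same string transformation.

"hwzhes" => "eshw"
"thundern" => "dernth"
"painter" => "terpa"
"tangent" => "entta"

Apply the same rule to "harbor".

Each output is the input with this applied: move the first 2 characters to the end (rotate left by 2), then delete the first 2 characters.
Applying both steps to "harbor": "rborha", then "orha".

orha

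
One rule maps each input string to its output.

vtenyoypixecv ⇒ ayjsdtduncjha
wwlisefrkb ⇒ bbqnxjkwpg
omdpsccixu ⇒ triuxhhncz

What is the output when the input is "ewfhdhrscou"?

What's happening: shift every letter 5 places forward in the alphabet (wrapping around).
For "ewfhdhrscou" the result is "jbkmimwxhtz".

jbkmimwxhtz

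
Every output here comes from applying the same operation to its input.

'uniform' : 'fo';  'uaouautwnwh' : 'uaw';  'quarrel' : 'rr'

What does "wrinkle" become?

In each case the input is transformed by: swap each adjacent pair of characters (1↔2, 3↔4, ...), then keep one character in every 3, starting at position 3 (positions 3rd, 6th, 9th, ...).
"wrinkle" → "rwnilke" → "nk".

nk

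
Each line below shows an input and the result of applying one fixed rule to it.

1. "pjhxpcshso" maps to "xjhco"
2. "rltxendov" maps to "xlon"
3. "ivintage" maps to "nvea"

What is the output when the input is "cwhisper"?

The pattern: keep every other character starting from the second (positions 2nd, 4th, 6th, ...), then swap each adjacent pair of characters (1↔2, 3↔4, ...).
For "cwhisper", step one produces "wipr"; step two turns that into "iwrp".

iwrp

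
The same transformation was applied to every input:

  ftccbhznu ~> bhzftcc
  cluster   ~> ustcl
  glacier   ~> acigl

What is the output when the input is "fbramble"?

In each case the input is transformed by: delete the last 2 characters, then move the last 3 characters to the front (rotate right by 3).
"fbramble" → "ambfbr".

ambfbr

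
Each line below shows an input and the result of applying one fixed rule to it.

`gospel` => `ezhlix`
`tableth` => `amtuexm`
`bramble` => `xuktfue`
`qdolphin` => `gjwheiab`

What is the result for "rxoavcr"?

kkqhtov

Rule — shift every letter 7 places backward in the alphabet (wrapping around), then move the last character to the front.
Starting from "rxoavcr": after the first operation, "kqhtovk"; after the second, "kkqhtov".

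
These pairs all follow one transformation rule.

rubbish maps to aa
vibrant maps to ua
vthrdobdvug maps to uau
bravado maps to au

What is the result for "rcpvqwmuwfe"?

oue

Each output is the input with this applied: shift every letter 1 place backward in the alphabet (wrapping around), then keep only the vowels.
Applying both steps to "rcpvqwmuwfe": "qboupvltved", then "oue".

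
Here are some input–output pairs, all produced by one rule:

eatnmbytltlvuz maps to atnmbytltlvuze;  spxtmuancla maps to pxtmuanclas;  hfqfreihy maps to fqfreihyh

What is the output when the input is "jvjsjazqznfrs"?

vjsjazqznfrsj

Each output is the input with this applied: move the first character to the end.
So "jvjsjazqznfrs" becomes "vjsjazqznfrsj".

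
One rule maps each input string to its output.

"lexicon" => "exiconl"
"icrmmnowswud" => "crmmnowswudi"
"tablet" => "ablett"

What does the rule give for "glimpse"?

The transformation: move the first character to the end.
"glimpse" → "limpseg".

limpseg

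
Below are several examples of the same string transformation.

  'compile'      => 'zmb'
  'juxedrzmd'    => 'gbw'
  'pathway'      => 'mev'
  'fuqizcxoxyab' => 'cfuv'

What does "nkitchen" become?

Looking at the pairs, the operation is to shift every letter 3 places backward in the alphabet (wrapping around), then keep one character in every 3, starting at position 1 (positions 1st, 4th, 7th, ...).
"nkitchen" → "khfqzebk" → "kqb".

kqb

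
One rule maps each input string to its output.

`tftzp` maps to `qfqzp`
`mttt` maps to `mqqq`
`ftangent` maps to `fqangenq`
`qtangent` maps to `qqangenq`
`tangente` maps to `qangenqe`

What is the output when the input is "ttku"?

qqku

The transformation: replace every "t" with "q".
On "ttku" that produces "qqku".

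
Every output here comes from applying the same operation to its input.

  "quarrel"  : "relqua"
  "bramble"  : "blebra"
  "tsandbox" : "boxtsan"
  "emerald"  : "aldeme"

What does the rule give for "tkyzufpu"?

fputkyz

Each output is the input with this applied: move the last 3 characters to the front (rotate right by 3), then delete the last character.
Starting from "tkyzufpu": after the first operation, "fputkyzu"; after the second, "fputkyz".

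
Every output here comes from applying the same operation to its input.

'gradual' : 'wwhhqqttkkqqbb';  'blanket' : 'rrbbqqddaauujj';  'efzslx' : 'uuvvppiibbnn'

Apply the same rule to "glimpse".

What's happening: double every character, then shift every letter 10 places backward in the alphabet (wrapping around).
Starting from "glimpse": after the first operation, "gglliimmppssee"; after the second, "wwbbyyccffiiuu".

wwbbyyccffiiuu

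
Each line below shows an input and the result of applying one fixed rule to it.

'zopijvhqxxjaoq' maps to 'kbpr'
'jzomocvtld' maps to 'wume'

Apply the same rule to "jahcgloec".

What's happening: shift every letter 1 place forward in the alphabet (wrapping around), then keep only the last 4 characters.
"jahcgloec" → "kbidhmpfd" → "mpfd".

mpfd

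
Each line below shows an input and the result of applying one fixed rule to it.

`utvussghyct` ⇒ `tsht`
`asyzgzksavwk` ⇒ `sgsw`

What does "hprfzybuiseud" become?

Looking at the pairs, the operation is to keep one character in every 3, starting at position 2 (positions 2nd, 5th, 8th, ...).
So "hprfzybuiseud" becomes "pzue".

pzue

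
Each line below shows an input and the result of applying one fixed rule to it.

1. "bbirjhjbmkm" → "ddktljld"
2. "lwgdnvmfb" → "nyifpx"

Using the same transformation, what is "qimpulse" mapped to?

skorw

Each output is the input with this applied: shift every letter 2 places forward in the alphabet (wrapping around), then delete the last 3 characters.
On "qimpulse" that produces "skorw".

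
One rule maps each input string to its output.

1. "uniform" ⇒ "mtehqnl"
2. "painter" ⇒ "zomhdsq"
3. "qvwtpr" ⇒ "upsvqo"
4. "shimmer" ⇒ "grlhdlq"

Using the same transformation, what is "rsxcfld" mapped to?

Rule — shift every letter 1 place backward in the alphabet (wrapping around), then swap each adjacent pair of characters (1↔2, 3↔4, ...).
For "rsxcfld", step one produces "qrwbekc"; step two turns that into "rqbwkec".
(Check on "uniform": → "tmhenql" → "mtehqnl" ✓)

rqbwkec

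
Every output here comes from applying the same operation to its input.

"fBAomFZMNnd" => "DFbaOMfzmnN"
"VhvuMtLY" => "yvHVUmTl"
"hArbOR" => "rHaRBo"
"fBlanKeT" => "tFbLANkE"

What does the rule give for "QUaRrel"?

LquArRE

Rule — flip the case of every letter, then move the last character to the front.
"QUaRrel" → "quArREL" → "LquArRE".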